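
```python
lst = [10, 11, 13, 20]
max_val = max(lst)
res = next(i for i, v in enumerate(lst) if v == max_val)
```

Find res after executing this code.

Step 1: max([10, 11, 13, 20]) = 20.
Step 2: Find first index where value == 20:
  Index 0: 10 != 20
  Index 1: 11 != 20
  Index 2: 13 != 20
  Index 3: 20 == 20, found!
Therefore res = 3.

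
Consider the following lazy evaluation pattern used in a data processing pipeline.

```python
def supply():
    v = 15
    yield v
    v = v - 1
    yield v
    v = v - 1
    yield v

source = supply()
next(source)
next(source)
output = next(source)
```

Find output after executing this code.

Step 1: Trace through generator execution:
  Yield 1: v starts at 15, yield 15
  Yield 2: v = 15 - 1 = 14, yield 14
  Yield 3: v = 14 - 1 = 13, yield 13
Step 2: First next() gets 15, second next() gets the second value, third next() yields 13.
Therefore output = 13.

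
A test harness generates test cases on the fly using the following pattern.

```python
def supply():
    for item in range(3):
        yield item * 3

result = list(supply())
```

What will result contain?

Step 1: For each item in range(3), yield item * 3:
  item=0: yield 0 * 3 = 0
  item=1: yield 1 * 3 = 3
  item=2: yield 2 * 3 = 6
Therefore result = [0, 3, 6].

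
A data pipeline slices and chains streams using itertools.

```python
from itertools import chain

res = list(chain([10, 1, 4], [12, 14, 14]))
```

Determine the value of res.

Step 1: chain() concatenates iterables: [10, 1, 4] + [12, 14, 14].
Therefore res = [10, 1, 4, 12, 14, 14].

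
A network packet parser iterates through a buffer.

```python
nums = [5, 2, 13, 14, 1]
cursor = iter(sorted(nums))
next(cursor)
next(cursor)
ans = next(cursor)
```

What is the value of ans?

Step 1: sorted([5, 2, 13, 14, 1]) = [1, 2, 5, 13, 14].
Step 2: Create iterator and skip 2 elements.
Step 3: next() returns 5.
Therefore ans = 5.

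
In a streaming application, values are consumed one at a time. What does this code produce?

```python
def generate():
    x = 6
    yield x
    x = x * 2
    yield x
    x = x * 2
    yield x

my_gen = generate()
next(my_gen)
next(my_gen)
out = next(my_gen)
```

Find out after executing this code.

Step 1: Trace through generator execution:
  Yield 1: x starts at 6, yield 6
  Yield 2: x = 6 * 2 = 12, yield 12
  Yield 3: x = 12 * 2 = 24, yield 24
Step 2: First next() gets 6, second next() gets the second value, third next() yields 24.
Therefore out = 24.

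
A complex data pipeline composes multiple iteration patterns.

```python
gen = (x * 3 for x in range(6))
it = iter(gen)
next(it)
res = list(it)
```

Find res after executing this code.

Step 1: Generator produces [0, 3, 6, 9, 12, 15].
Step 2: next(it) consumes first element (0).
Step 3: list(it) collects remaining: [3, 6, 9, 12, 15].
Therefore res = [3, 6, 9, 12, 15].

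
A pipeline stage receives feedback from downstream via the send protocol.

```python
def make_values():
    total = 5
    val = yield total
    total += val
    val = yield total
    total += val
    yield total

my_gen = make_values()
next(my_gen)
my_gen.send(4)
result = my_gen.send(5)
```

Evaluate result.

Step 1: next() -> yield total=5.
Step 2: send(4) -> val=4, total = 5+4 = 9, yield 9.
Step 3: send(5) -> val=5, total = 9+5 = 14, yield 14.
Therefore result = 14.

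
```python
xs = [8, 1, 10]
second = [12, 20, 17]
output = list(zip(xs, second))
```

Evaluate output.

Step 1: zip pairs elements at same index:
  Index 0: (8, 12)
  Index 1: (1, 20)
  Index 2: (10, 17)
Therefore output = [(8, 12), (1, 20), (10, 17)].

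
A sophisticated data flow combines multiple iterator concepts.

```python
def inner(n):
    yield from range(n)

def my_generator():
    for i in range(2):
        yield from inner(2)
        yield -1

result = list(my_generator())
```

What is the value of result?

Step 1: For each i in range(2):
  i=0: yield from inner(2) -> [0, 1], then yield -1
  i=1: yield from inner(2) -> [0, 1], then yield -1
Therefore result = [0, 1, -1, 0, 1, -1].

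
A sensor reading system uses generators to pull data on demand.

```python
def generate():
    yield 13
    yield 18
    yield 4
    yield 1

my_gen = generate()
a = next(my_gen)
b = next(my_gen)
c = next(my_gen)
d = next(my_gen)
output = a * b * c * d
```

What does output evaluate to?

Step 1: Create generator and consume all values:
  a = next(my_gen) = 13
  b = next(my_gen) = 18
  c = next(my_gen) = 4
  d = next(my_gen) = 1
Step 2: output = 13 * 18 * 4 * 1 = 936.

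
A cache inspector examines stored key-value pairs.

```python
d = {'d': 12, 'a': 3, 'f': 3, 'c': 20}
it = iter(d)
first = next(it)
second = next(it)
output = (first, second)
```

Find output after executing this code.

Step 1: iter(d) iterates over keys: ['d', 'a', 'f', 'c'].
Step 2: first = next(it) = 'd', second = next(it) = 'a'.
Therefore output = ('d', 'a').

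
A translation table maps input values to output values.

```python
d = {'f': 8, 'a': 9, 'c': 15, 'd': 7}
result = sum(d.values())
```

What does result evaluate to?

Step 1: d.values() = [8, 9, 15, 7].
Step 2: sum = 39.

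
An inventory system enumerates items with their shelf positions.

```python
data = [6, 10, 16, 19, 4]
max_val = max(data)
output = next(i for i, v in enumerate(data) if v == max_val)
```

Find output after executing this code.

Step 1: max([6, 10, 16, 19, 4]) = 19.
Step 2: Find first index where value == 19:
  Index 0: 6 != 19
  Index 1: 10 != 19
  Index 2: 16 != 19
  Index 3: 19 == 19, found!
Therefore output = 3.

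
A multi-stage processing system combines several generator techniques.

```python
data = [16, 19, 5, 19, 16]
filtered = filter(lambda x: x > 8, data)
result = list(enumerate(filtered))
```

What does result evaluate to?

Step 1: Filter [16, 19, 5, 19, 16] for > 8: [16, 19, 19, 16].
Step 2: enumerate re-indexes from 0: [(0, 16), (1, 19), (2, 19), (3, 16)].
Therefore result = [(0, 16), (1, 19), (2, 19), (3, 16)].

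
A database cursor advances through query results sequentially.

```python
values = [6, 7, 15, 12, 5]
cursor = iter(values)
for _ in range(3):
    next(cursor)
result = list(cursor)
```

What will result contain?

Step 1: Create iterator over [6, 7, 15, 12, 5].
Step 2: Advance 3 positions (consuming [6, 7, 15]).
Step 3: list() collects remaining elements: [12, 5].
Therefore result = [12, 5].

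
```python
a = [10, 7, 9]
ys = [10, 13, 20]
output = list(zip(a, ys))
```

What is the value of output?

Step 1: zip pairs elements at same index:
  Index 0: (10, 10)
  Index 1: (7, 13)
  Index 2: (9, 20)
Therefore output = [(10, 10), (7, 13), (9, 20)].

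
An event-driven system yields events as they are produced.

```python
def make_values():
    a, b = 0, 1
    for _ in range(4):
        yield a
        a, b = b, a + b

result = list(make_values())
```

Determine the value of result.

Step 1: Fibonacci-like sequence starting with a=0, b=1:
  Iteration 1: yield a=0, then a,b = 1,1
  Iteration 2: yield a=1, then a,b = 1,2
  Iteration 3: yield a=1, then a,b = 2,3
  Iteration 4: yield a=2, then a,b = 3,5
Therefore result = [0, 1, 1, 2].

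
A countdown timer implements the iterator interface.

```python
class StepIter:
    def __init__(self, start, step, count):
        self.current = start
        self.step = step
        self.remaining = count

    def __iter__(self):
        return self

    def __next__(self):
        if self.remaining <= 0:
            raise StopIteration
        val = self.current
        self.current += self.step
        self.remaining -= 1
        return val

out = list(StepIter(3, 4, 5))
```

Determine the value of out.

Step 1: StepIter starts at 3, increments by 4, for 5 steps:
  Yield 3, then current += 4
  Yield 7, then current += 4
  Yield 11, then current += 4
  Yield 15, then current += 4
  Yield 19, then current += 4
Therefore out = [3, 7, 11, 15, 19].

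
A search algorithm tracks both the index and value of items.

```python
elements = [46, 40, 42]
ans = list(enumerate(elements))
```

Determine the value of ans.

Step 1: enumerate pairs each element with its index:
  (0, 46)
  (1, 40)
  (2, 42)
Therefore ans = [(0, 46), (1, 40), (2, 42)].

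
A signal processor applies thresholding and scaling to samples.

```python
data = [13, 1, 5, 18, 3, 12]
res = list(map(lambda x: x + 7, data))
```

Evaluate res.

Step 1: Apply lambda x: x + 7 to each element:
  13 -> 20
  1 -> 8
  5 -> 12
  18 -> 25
  3 -> 10
  12 -> 19
Therefore res = [20, 8, 12, 25, 10, 19].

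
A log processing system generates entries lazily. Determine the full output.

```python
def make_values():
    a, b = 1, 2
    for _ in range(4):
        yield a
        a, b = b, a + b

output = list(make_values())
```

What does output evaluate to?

Step 1: Fibonacci-like sequence starting with a=1, b=2:
  Iteration 1: yield a=1, then a,b = 2,3
  Iteration 2: yield a=2, then a,b = 3,5
  Iteration 3: yield a=3, then a,b = 5,8
  Iteration 4: yield a=5, then a,b = 8,13
Therefore output = [1, 2, 3, 5].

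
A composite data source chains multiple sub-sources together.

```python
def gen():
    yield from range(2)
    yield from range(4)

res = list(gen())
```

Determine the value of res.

Step 1: Trace yields in order:
  yield 0
  yield 1
  yield 0
  yield 1
  yield 2
  yield 3
Therefore res = [0, 1, 0, 1, 2, 3].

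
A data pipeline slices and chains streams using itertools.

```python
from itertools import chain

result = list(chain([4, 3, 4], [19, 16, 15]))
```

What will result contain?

Step 1: chain() concatenates iterables: [4, 3, 4] + [19, 16, 15].
Therefore result = [4, 3, 4, 19, 16, 15].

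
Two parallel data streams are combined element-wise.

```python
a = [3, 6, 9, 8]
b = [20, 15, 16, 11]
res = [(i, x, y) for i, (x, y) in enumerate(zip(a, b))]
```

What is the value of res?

Step 1: enumerate(zip(a, b)) gives index with paired elements:
  i=0: (3, 20)
  i=1: (6, 15)
  i=2: (9, 16)
  i=3: (8, 11)
Therefore res = [(0, 3, 20), (1, 6, 15), (2, 9, 16), (3, 8, 11)].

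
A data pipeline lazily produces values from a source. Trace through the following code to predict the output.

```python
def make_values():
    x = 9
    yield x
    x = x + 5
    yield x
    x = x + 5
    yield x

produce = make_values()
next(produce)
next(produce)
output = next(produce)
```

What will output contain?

Step 1: Trace through generator execution:
  Yield 1: x starts at 9, yield 9
  Yield 2: x = 9 + 5 = 14, yield 14
  Yield 3: x = 14 + 5 = 19, yield 19
Step 2: First next() gets 9, second next() gets the second value, third next() yields 19.
Therefore output = 19.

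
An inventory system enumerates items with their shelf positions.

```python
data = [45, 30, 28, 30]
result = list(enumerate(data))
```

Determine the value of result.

Step 1: enumerate pairs each element with its index:
  (0, 45)
  (1, 30)
  (2, 28)
  (3, 30)
Therefore result = [(0, 45), (1, 30), (2, 28), (3, 30)].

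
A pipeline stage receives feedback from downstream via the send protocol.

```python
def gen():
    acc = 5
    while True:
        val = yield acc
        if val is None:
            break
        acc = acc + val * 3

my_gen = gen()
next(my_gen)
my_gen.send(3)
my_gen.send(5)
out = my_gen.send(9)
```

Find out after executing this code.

Step 1: next() -> yield acc=5.
Step 2: send(3) -> val=3, acc = 5 + 3*3 = 14, yield 14.
Step 3: send(5) -> val=5, acc = 14 + 5*3 = 29, yield 29.
Step 4: send(9) -> val=9, acc = 29 + 9*3 = 56, yield 56.
Therefore out = 56.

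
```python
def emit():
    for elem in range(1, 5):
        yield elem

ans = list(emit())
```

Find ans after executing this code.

Step 1: The generator yields each value from range(1, 5).
Step 2: list() consumes all yields: [1, 2, 3, 4].
Therefore ans = [1, 2, 3, 4].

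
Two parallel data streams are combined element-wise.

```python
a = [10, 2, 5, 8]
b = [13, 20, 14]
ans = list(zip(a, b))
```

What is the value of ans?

Step 1: zip stops at shortest (len(a)=4, len(b)=3):
  Index 0: (10, 13)
  Index 1: (2, 20)
  Index 2: (5, 14)
Step 2: Last element of a (8) has no pair, dropped.
Therefore ans = [(10, 13), (2, 20), (5, 14)].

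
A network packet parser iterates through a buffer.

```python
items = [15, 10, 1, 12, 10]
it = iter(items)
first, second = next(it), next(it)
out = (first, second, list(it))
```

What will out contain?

Step 1: Create iterator over [15, 10, 1, 12, 10].
Step 2: first = 15, second = 10.
Step 3: Remaining elements: [1, 12, 10].
Therefore out = (15, 10, [1, 12, 10]).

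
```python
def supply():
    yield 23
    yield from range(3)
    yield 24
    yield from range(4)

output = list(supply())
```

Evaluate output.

Step 1: Trace yields in order:
  yield 23
  yield 0
  yield 1
  yield 2
  yield 24
  yield 0
  yield 1
  yield 2
  yield 3
Therefore output = [23, 0, 1, 2, 24, 0, 1, 2, 3].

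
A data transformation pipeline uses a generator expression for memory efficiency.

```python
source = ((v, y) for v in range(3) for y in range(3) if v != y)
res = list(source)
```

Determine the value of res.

Step 1: Nested generator over range(3) x range(3) where v != y:
  (0, 0): excluded (v == y)
  (0, 1): included
  (0, 2): included
  (1, 0): included
  (1, 1): excluded (v == y)
  (1, 2): included
  (2, 0): included
  (2, 1): included
  (2, 2): excluded (v == y)
Therefore res = [(0, 1), (0, 2), (1, 0), (1, 2), (2, 0), (2, 1)].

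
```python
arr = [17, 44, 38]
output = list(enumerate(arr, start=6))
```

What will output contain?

Step 1: enumerate with start=6:
  (6, 17)
  (7, 44)
  (8, 38)
Therefore output = [(6, 17), (7, 44), (8, 38)].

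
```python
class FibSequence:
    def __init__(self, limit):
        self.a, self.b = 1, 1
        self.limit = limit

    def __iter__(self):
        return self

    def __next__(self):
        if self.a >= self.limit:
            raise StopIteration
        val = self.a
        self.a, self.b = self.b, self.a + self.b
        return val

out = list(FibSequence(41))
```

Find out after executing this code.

Step 1: Fibonacci-like sequence (a=1, b=1) until >= 41:
  Yield 1, then a,b = 1,2
  Yield 1, then a,b = 2,3
  Yield 2, then a,b = 3,5
  Yield 3, then a,b = 5,8
  Yield 5, then a,b = 8,13
  Yield 8, then a,b = 13,21
  Yield 13, then a,b = 21,34
  Yield 21, then a,b = 34,55
  Yield 34, then a,b = 55,89
Step 2: 55 >= 41, stop.
Therefore out = [1, 1, 2, 3, 5, 8, 13, 21, 34].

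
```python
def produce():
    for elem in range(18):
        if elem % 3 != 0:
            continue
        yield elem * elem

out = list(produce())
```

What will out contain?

Step 1: Only yield elem**2 when elem is divisible by 3:
  elem=0: 0 % 3 == 0, yield 0**2 = 0
  elem=3: 3 % 3 == 0, yield 3**2 = 9
  elem=6: 6 % 3 == 0, yield 6**2 = 36
  elem=9: 9 % 3 == 0, yield 9**2 = 81
  elem=12: 12 % 3 == 0, yield 12**2 = 144
  elem=15: 15 % 3 == 0, yield 15**2 = 225
Therefore out = [0, 9, 36, 81, 144, 225].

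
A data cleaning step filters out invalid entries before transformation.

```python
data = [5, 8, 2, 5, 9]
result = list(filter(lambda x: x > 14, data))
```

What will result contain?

Step 1: Filter elements > 14:
  5: removed
  8: removed
  2: removed
  5: removed
  9: removed
Therefore result = [].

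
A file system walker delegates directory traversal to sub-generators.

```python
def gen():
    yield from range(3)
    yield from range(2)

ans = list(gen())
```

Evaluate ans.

Step 1: Trace yields in order:
  yield 0
  yield 1
  yield 2
  yield 0
  yield 1
Therefore ans = [0, 1, 2, 0, 1].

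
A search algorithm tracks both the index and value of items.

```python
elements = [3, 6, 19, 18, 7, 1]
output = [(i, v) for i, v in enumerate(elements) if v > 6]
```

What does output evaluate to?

Step 1: Filter enumerate([3, 6, 19, 18, 7, 1]) keeping v > 6:
  (0, 3): 3 <= 6, excluded
  (1, 6): 6 <= 6, excluded
  (2, 19): 19 > 6, included
  (3, 18): 18 > 6, included
  (4, 7): 7 > 6, included
  (5, 1): 1 <= 6, excluded
Therefore output = [(2, 19), (3, 18), (4, 7)].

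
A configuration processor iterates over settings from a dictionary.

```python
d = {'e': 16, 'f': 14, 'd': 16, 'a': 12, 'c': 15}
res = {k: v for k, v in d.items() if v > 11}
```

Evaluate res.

Step 1: Filter items where value > 11:
  'e': 16 > 11: kept
  'f': 14 > 11: kept
  'd': 16 > 11: kept
  'a': 12 > 11: kept
  'c': 15 > 11: kept
Therefore res = {'e': 16, 'f': 14, 'd': 16, 'a': 12, 'c': 15}.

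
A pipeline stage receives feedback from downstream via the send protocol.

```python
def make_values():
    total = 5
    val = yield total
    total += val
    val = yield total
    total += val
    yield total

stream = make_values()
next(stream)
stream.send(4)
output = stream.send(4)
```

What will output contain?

Step 1: next() -> yield total=5.
Step 2: send(4) -> val=4, total = 5+4 = 9, yield 9.
Step 3: send(4) -> val=4, total = 9+4 = 13, yield 13.
Therefore output = 13.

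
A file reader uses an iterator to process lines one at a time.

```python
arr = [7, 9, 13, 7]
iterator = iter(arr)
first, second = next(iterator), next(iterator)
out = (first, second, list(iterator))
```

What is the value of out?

Step 1: Create iterator over [7, 9, 13, 7].
Step 2: first = 7, second = 9.
Step 3: Remaining elements: [13, 7].
Therefore out = (7, 9, [13, 7]).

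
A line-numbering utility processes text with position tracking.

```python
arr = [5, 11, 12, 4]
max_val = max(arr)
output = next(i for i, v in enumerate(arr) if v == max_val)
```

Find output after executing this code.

Step 1: max([5, 11, 12, 4]) = 12.
Step 2: Find first index where value == 12:
  Index 0: 5 != 12
  Index 1: 11 != 12
  Index 2: 12 == 12, found!
Therefore output = 2.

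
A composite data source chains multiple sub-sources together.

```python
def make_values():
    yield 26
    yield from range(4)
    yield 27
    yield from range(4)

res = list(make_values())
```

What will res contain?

Step 1: Trace yields in order:
  yield 26
  yield 0
  yield 1
  yield 2
  yield 3
  yield 27
  yield 0
  yield 1
  yield 2
  yield 3
Therefore res = [26, 0, 1, 2, 3, 27, 0, 1, 2, 3].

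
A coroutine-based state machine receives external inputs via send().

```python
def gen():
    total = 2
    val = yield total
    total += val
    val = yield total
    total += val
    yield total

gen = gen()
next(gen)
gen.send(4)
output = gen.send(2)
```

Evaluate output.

Step 1: next() -> yield total=2.
Step 2: send(4) -> val=4, total = 2+4 = 6, yield 6.
Step 3: send(2) -> val=2, total = 6+2 = 8, yield 8.
Therefore output = 8.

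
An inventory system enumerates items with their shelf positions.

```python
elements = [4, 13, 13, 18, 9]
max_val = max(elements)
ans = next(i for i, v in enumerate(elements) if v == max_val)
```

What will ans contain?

Step 1: max([4, 13, 13, 18, 9]) = 18.
Step 2: Find first index where value == 18:
  Index 0: 4 != 18
  Index 1: 13 != 18
  Index 2: 13 != 18
  Index 3: 18 == 18, found!
Therefore ans = 3.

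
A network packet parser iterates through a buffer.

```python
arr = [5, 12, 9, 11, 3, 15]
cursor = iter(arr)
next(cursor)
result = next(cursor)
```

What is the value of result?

Step 1: Create iterator over [5, 12, 9, 11, 3, 15].
Step 2: next() consumes 5.
Step 3: next() returns 12.
Therefore result = 12.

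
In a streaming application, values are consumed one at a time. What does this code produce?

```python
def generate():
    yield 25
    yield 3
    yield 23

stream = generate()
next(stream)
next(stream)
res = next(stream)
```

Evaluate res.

Step 1: generate() creates a generator.
Step 2: next(stream) yields 25 (consumed and discarded).
Step 3: next(stream) yields 3 (consumed and discarded).
Step 4: next(stream) yields 23, assigned to res.
Therefore res = 23.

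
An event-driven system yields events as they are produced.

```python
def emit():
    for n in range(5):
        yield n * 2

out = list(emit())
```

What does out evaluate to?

Step 1: For each n in range(5), yield n * 2:
  n=0: yield 0 * 2 = 0
  n=1: yield 1 * 2 = 2
  n=2: yield 2 * 2 = 4
  n=3: yield 3 * 2 = 6
  n=4: yield 4 * 2 = 8
Therefore out = [0, 2, 4, 6, 8].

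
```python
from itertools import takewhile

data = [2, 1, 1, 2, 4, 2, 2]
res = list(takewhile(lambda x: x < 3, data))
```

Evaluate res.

Step 1: takewhile stops at first element >= 3:
  2 < 3: take
  1 < 3: take
  1 < 3: take
  2 < 3: take
  4 >= 3: stop
Therefore res = [2, 1, 1, 2].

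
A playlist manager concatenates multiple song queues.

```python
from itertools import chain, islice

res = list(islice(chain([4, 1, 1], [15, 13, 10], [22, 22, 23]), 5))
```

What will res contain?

Step 1: chain([4, 1, 1], [15, 13, 10], [22, 22, 23]) = [4, 1, 1, 15, 13, 10, 22, 22, 23].
Step 2: islice takes first 5 elements: [4, 1, 1, 15, 13].
Therefore res = [4, 1, 1, 15, 13].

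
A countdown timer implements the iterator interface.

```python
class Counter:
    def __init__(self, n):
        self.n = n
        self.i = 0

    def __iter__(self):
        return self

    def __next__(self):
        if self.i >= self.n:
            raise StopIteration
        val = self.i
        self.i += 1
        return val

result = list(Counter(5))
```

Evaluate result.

Step 1: Counter(5) creates an iterator counting 0 to 4.
Step 2: list() consumes all values: [0, 1, 2, 3, 4].
Therefore result = [0, 1, 2, 3, 4].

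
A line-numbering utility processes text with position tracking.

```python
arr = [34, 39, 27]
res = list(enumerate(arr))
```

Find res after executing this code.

Step 1: enumerate pairs each element with its index:
  (0, 34)
  (1, 39)
  (2, 27)
Therefore res = [(0, 34), (1, 39), (2, 27)].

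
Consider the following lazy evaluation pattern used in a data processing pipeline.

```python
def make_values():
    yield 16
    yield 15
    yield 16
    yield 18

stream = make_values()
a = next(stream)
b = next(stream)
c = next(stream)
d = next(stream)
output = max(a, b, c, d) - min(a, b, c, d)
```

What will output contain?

Step 1: Create generator and consume all values:
  a = next(stream) = 16
  b = next(stream) = 15
  c = next(stream) = 16
  d = next(stream) = 18
Step 2: max = 18, min = 15, output = 18 - 15 = 3.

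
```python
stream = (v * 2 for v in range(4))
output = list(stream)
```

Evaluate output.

Step 1: For each v in range(4), compute v*2:
  v=0: 0*2 = 0
  v=1: 1*2 = 2
  v=2: 2*2 = 4
  v=3: 3*2 = 6
Therefore output = [0, 2, 4, 6].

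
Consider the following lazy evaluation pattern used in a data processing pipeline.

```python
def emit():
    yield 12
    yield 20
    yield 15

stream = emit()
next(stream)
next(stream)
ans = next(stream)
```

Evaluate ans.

Step 1: emit() creates a generator.
Step 2: next(stream) yields 12 (consumed and discarded).
Step 3: next(stream) yields 20 (consumed and discarded).
Step 4: next(stream) yields 15, assigned to ans.
Therefore ans = 15.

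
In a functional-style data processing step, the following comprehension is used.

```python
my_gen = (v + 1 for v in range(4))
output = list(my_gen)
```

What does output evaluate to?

Step 1: For each v in range(4), compute v+1:
  v=0: 0+1 = 1
  v=1: 1+1 = 2
  v=2: 2+1 = 3
  v=3: 3+1 = 4
Therefore output = [1, 2, 3, 4].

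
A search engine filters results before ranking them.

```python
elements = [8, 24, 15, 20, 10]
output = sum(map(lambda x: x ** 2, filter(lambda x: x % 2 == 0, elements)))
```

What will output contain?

Step 1: Filter even numbers from [8, 24, 15, 20, 10]: [8, 24, 20, 10]
Step 2: Square each: [64, 576, 400, 100]
Step 3: Sum = 1140.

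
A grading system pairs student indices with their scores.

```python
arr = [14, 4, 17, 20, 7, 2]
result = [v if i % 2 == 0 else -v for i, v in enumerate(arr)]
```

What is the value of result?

Step 1: For each (i, v), keep v if i is even, negate if odd:
  i=0 (even): keep 14
  i=1 (odd): negate to -4
  i=2 (even): keep 17
  i=3 (odd): negate to -20
  i=4 (even): keep 7
  i=5 (odd): negate to -2
Therefore result = [14, -4, 17, -20, 7, -2].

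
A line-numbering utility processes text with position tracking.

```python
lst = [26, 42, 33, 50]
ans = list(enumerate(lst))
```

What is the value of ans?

Step 1: enumerate pairs each element with its index:
  (0, 26)
  (1, 42)
  (2, 33)
  (3, 50)
Therefore ans = [(0, 26), (1, 42), (2, 33), (3, 50)].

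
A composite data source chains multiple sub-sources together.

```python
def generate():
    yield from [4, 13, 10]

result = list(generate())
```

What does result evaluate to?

Step 1: yield from delegates to the iterable, yielding each element.
Step 2: Collected values: [4, 13, 10].
Therefore result = [4, 13, 10].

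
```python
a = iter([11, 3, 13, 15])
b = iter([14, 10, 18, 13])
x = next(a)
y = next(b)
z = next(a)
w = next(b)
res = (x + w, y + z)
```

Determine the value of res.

Step 1: a iterates [11, 3, 13, 15], b iterates [14, 10, 18, 13].
Step 2: x = next(a) = 11, y = next(b) = 14.
Step 3: z = next(a) = 3, w = next(b) = 10.
Step 4: res = (11 + 10, 14 + 3) = (21, 17).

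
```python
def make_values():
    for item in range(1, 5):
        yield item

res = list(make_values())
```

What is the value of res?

Step 1: The generator yields each value from range(1, 5).
Step 2: list() consumes all yields: [1, 2, 3, 4].
Therefore res = [1, 2, 3, 4].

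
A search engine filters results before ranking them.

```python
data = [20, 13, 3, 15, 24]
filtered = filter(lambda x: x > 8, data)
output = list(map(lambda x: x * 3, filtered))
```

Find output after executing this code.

Step 1: Filter data for elements > 8:
  20: kept
  13: kept
  3: removed
  15: kept
  24: kept
Step 2: Map x * 3 on filtered [20, 13, 15, 24]:
  20 -> 60
  13 -> 39
  15 -> 45
  24 -> 72
Therefore output = [60, 39, 45, 72].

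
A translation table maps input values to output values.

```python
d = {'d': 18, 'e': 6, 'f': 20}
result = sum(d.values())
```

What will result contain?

Step 1: d.values() = [18, 6, 20].
Step 2: sum = 44.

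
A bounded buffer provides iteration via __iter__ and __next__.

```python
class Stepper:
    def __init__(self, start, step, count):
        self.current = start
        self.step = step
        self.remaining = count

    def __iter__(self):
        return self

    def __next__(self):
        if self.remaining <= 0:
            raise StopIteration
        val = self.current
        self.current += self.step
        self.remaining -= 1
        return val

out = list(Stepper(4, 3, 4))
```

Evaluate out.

Step 1: Stepper starts at 4, increments by 3, for 4 steps:
  Yield 4, then current += 3
  Yield 7, then current += 3
  Yield 10, then current += 3
  Yield 13, then current += 3
Therefore out = [4, 7, 10, 13].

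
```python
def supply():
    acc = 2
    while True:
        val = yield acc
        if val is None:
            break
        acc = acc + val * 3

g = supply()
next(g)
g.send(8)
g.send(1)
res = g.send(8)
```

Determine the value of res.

Step 1: next() -> yield acc=2.
Step 2: send(8) -> val=8, acc = 2 + 8*3 = 26, yield 26.
Step 3: send(1) -> val=1, acc = 26 + 1*3 = 29, yield 29.
Step 4: send(8) -> val=8, acc = 29 + 8*3 = 53, yield 53.
Therefore res = 53.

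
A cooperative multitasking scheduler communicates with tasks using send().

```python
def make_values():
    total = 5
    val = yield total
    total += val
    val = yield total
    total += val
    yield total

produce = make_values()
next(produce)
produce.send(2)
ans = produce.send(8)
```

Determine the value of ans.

Step 1: next() -> yield total=5.
Step 2: send(2) -> val=2, total = 5+2 = 7, yield 7.
Step 3: send(8) -> val=8, total = 7+8 = 15, yield 15.
Therefore ans = 15.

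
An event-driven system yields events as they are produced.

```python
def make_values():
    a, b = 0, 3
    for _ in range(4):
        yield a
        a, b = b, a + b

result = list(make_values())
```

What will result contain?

Step 1: Fibonacci-like sequence starting with a=0, b=3:
  Iteration 1: yield a=0, then a,b = 3,3
  Iteration 2: yield a=3, then a,b = 3,6
  Iteration 3: yield a=3, then a,b = 6,9
  Iteration 4: yield a=6, then a,b = 9,15
Therefore result = [0, 3, 3, 6].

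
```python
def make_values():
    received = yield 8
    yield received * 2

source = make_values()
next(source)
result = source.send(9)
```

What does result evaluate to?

Step 1: next(source) advances to first yield, producing 8.
Step 2: send(9) resumes, received = 9.
Step 3: yield received * 2 = 9 * 2 = 18.
Therefore result = 18.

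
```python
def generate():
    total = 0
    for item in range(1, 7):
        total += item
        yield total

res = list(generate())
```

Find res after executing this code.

Step 1: Generator accumulates running sum:
  item=1: total = 1, yield 1
  item=2: total = 3, yield 3
  item=3: total = 6, yield 6
  item=4: total = 10, yield 10
  item=5: total = 15, yield 15
  item=6: total = 21, yield 21
Therefore res = [1, 3, 6, 10, 15, 21].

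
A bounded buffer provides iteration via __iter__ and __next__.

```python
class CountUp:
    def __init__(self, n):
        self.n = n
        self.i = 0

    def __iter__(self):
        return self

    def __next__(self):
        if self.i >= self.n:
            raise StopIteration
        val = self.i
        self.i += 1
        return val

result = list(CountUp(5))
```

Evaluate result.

Step 1: CountUp(5) creates an iterator counting 0 to 4.
Step 2: list() consumes all values: [0, 1, 2, 3, 4].
Therefore result = [0, 1, 2, 3, 4].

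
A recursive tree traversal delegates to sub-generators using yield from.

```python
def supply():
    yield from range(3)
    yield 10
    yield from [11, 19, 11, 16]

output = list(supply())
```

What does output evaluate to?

Step 1: Trace yields in order:
  yield 0
  yield 1
  yield 2
  yield 10
  yield 11
  yield 19
  yield 11
  yield 16
Therefore output = [0, 1, 2, 10, 11, 19, 11, 16].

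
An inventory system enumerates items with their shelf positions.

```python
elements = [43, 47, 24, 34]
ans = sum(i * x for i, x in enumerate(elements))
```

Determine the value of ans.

Step 1: Compute i * x for each (i, x) in enumerate([43, 47, 24, 34]):
  i=0, x=43: 0*43 = 0
  i=1, x=47: 1*47 = 47
  i=2, x=24: 2*24 = 48
  i=3, x=34: 3*34 = 102
Step 2: sum = 0 + 47 + 48 + 102 = 197.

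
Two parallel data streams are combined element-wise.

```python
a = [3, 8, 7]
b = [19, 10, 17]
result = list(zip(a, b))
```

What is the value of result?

Step 1: zip pairs elements at same index:
  Index 0: (3, 19)
  Index 1: (8, 10)
  Index 2: (7, 17)
Therefore result = [(3, 19), (8, 10), (7, 17)].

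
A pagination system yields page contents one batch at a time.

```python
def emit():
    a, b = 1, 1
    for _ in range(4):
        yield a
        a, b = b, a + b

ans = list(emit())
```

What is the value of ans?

Step 1: Fibonacci-like sequence starting with a=1, b=1:
  Iteration 1: yield a=1, then a,b = 1,2
  Iteration 2: yield a=1, then a,b = 2,3
  Iteration 3: yield a=2, then a,b = 3,5
  Iteration 4: yield a=3, then a,b = 5,8
Therefore ans = [1, 1, 2, 3].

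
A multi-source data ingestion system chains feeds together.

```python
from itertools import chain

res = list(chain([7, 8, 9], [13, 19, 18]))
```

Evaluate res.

Step 1: chain() concatenates iterables: [7, 8, 9] + [13, 19, 18].
Therefore res = [7, 8, 9, 13, 19, 18].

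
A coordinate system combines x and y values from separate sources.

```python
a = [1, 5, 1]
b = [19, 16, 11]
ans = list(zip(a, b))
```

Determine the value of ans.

Step 1: zip pairs elements at same index:
  Index 0: (1, 19)
  Index 1: (5, 16)
  Index 2: (1, 11)
Therefore ans = [(1, 19), (5, 16), (1, 11)].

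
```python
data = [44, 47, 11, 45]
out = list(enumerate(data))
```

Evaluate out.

Step 1: enumerate pairs each element with its index:
  (0, 44)
  (1, 47)
  (2, 11)
  (3, 45)
Therefore out = [(0, 44), (1, 47), (2, 11), (3, 45)].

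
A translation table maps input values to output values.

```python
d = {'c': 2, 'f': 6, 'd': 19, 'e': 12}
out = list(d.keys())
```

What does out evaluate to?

Step 1: d.keys() returns the dictionary keys in insertion order.
Therefore out = ['c', 'f', 'd', 'e'].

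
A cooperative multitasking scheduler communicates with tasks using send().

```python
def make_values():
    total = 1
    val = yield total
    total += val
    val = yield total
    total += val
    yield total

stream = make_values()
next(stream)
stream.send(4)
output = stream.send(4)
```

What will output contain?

Step 1: next() -> yield total=1.
Step 2: send(4) -> val=4, total = 1+4 = 5, yield 5.
Step 3: send(4) -> val=4, total = 5+4 = 9, yield 9.
Therefore output = 9.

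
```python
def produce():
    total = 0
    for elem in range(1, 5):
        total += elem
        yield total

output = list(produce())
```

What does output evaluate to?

Step 1: Generator accumulates running sum:
  elem=1: total = 1, yield 1
  elem=2: total = 3, yield 3
  elem=3: total = 6, yield 6
  elem=4: total = 10, yield 10
Therefore output = [1, 3, 6, 10].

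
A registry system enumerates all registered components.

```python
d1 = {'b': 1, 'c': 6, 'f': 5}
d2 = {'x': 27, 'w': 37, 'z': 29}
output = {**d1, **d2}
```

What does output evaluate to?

Step 1: Merge d1 and d2 (d2 values override on key conflicts).
Step 2: d1 has keys ['b', 'c', 'f'], d2 has keys ['x', 'w', 'z'].
Therefore output = {'b': 1, 'c': 6, 'f': 5, 'x': 27, 'w': 37, 'z': 29}.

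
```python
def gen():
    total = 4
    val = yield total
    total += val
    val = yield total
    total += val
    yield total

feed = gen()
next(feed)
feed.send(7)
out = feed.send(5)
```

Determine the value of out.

Step 1: next() -> yield total=4.
Step 2: send(7) -> val=7, total = 4+7 = 11, yield 11.
Step 3: send(5) -> val=5, total = 11+5 = 16, yield 16.
Therefore out = 16.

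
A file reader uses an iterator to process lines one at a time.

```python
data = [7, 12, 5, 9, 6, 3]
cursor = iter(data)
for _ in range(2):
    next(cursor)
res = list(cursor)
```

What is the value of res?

Step 1: Create iterator over [7, 12, 5, 9, 6, 3].
Step 2: Advance 2 positions (consuming [7, 12]).
Step 3: list() collects remaining elements: [5, 9, 6, 3].
Therefore res = [5, 9, 6, 3].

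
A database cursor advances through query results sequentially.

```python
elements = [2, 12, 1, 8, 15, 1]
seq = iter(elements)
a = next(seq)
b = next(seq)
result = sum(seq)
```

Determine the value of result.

Step 1: Create iterator over [2, 12, 1, 8, 15, 1].
Step 2: a = next() = 2, b = next() = 12.
Step 3: sum() of remaining [1, 8, 15, 1] = 25.
Therefore result = 25.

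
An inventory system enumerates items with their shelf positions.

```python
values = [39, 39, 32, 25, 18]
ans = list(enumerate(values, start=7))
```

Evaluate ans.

Step 1: enumerate with start=7:
  (7, 39)
  (8, 39)
  (9, 32)
  (10, 25)
  (11, 18)
Therefore ans = [(7, 39), (8, 39), (9, 32), (10, 25), (11, 18)].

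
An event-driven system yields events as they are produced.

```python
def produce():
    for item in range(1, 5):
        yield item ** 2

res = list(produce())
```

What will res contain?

Step 1: For each item in range(1, 5), yield item**2:
  item=1: yield 1**2 = 1
  item=2: yield 2**2 = 4
  item=3: yield 3**2 = 9
  item=4: yield 4**2 = 16
Therefore res = [1, 4, 9, 16].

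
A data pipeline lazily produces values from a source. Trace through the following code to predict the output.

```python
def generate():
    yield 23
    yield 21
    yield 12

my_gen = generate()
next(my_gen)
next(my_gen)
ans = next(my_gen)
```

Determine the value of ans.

Step 1: generate() creates a generator.
Step 2: next(my_gen) yields 23 (consumed and discarded).
Step 3: next(my_gen) yields 21 (consumed and discarded).
Step 4: next(my_gen) yields 12, assigned to ans.
Therefore ans = 12.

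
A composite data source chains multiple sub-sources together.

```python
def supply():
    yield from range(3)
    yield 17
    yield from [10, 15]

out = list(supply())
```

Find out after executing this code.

Step 1: Trace yields in order:
  yield 0
  yield 1
  yield 2
  yield 17
  yield 10
  yield 15
Therefore out = [0, 1, 2, 17, 10, 15].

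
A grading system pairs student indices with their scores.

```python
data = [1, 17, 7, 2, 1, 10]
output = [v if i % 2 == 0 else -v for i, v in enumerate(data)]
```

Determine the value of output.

Step 1: For each (i, v), keep v if i is even, negate if odd:
  i=0 (even): keep 1
  i=1 (odd): negate to -17
  i=2 (even): keep 7
  i=3 (odd): negate to -2
  i=4 (even): keep 1
  i=5 (odd): negate to -10
Therefore output = [1, -17, 7, -2, 1, -10].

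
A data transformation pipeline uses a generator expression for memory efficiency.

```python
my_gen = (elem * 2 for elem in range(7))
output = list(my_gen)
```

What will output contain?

Step 1: For each elem in range(7), compute elem*2:
  elem=0: 0*2 = 0
  elem=1: 1*2 = 2
  elem=2: 2*2 = 4
  elem=3: 3*2 = 6
  elem=4: 4*2 = 8
  elem=5: 5*2 = 10
  elem=6: 6*2 = 12
Therefore output = [0, 2, 4, 6, 8, 10, 12].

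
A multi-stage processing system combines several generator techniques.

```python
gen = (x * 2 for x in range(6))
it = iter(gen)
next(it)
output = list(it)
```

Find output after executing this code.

Step 1: Generator produces [0, 2, 4, 6, 8, 10].
Step 2: next(it) consumes first element (0).
Step 3: list(it) collects remaining: [2, 4, 6, 8, 10].
Therefore output = [2, 4, 6, 8, 10].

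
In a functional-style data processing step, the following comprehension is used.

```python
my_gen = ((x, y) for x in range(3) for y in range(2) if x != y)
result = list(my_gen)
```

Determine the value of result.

Step 1: Nested generator over range(3) x range(2) where x != y:
  (0, 0): excluded (x == y)
  (0, 1): included
  (1, 0): included
  (1, 1): excluded (x == y)
  (2, 0): included
  (2, 1): included
Therefore result = [(0, 1), (1, 0), (2, 0), (2, 1)].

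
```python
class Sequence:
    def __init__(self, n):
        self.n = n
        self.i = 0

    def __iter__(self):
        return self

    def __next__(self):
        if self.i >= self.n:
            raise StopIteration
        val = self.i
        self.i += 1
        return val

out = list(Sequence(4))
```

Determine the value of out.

Step 1: Sequence(4) creates an iterator counting 0 to 3.
Step 2: list() consumes all values: [0, 1, 2, 3].
Therefore out = [0, 1, 2, 3].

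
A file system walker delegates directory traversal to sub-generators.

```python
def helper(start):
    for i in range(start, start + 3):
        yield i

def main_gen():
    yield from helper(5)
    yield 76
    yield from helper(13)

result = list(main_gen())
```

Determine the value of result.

Step 1: main_gen() delegates to helper(5):
  yield 5
  yield 6
  yield 7
Step 2: yield 76
Step 3: Delegates to helper(13):
  yield 13
  yield 14
  yield 15
Therefore result = [5, 6, 7, 76, 13, 14, 15].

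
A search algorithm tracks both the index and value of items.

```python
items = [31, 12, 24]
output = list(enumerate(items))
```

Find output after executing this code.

Step 1: enumerate pairs each element with its index:
  (0, 31)
  (1, 12)
  (2, 24)
Therefore output = [(0, 31), (1, 12), (2, 24)].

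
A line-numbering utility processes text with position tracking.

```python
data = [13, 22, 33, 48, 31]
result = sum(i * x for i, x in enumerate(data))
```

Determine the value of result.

Step 1: Compute i * x for each (i, x) in enumerate([13, 22, 33, 48, 31]):
  i=0, x=13: 0*13 = 0
  i=1, x=22: 1*22 = 22
  i=2, x=33: 2*33 = 66
  i=3, x=48: 3*48 = 144
  i=4, x=31: 4*31 = 124
Step 2: sum = 0 + 22 + 66 + 144 + 124 = 356.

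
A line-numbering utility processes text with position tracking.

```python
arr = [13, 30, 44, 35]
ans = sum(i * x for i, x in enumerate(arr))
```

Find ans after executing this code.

Step 1: Compute i * x for each (i, x) in enumerate([13, 30, 44, 35]):
  i=0, x=13: 0*13 = 0
  i=1, x=30: 1*30 = 30
  i=2, x=44: 2*44 = 88
  i=3, x=35: 3*35 = 105
Step 2: sum = 0 + 30 + 88 + 105 = 223.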